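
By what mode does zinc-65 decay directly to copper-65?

beta-plus decay or electron capture

ΔA = 65 − 65 = 0; ΔZ = 29 − 30 = -1.
A is unchanged and Z drops by 1 — a proton has become a neutron (β⁺ emission or electron capture).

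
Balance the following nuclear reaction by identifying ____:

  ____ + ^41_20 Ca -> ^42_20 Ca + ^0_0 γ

neutron

Conserve mass number: A + 41 = 42 + 0, so A = 1.
Conserve atomic number: Z + 20 = 20 + 0, so Z = 0.
A = 1 and Z = 0 is ^1_0 n — a neutron.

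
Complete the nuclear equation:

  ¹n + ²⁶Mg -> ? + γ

Conserve mass number: 1 + 26 = A + 0, so A = 27.
Conserve atomic number: 0 + 12 = Z + 0, so Z = 12.
Z = 12 is magnesium, so the species is ²⁷Mg.

Mg-27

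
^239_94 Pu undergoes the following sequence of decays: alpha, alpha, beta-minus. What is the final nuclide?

Start: (A, Z) = (239, 94).
After α: (235, 92).
After α: (231, 90).
After β⁻: (231, 91).
Z = 91 is protactinium.

Pa-231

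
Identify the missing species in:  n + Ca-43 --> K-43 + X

proton

Conserve mass number: 1 + 43 = 43 + A, so A = 1.
Conserve atomic number: 0 + 20 = 19 + Z, so Z = 1.
A = 1 and Z = 1 is H-1 — a proton.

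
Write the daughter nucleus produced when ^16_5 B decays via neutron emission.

B-15

Neutron emission: mass number changes by -1, atomic number by +0.
A: 16 − 1 = 15; Z: 5 = 5.
Z = 5 is boron, so the daughter is ^15_5 B.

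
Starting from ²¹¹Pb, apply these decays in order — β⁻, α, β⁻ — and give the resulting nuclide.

Start: (A, Z) = (211, 82).
After β⁻: (211, 83).
After α: (207, 81).
After β⁻: (207, 82).
Z = 82 is lead.

Pb-207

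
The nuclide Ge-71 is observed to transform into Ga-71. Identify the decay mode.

beta-plus decay or electron capture

ΔA = 71 − 71 = 0; ΔZ = 31 − 32 = -1.
A is unchanged and Z drops by 1 — a proton has become a neutron (β⁺ emission or electron capture).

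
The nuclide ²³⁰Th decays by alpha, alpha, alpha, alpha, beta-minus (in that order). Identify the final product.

Start: (A, Z) = (230, 90).
After α: (226, 88).
After α: (222, 86).
After α: (218, 84).
After α: (214, 82).
After β⁻: (214, 83).
Z = 83 is bismuth.

Bi-214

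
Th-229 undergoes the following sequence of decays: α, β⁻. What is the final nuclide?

Start: (A, Z) = (229, 90).
After α: (225, 88).
After β⁻: (225, 89).
Z = 89 is actinium.

Ac-225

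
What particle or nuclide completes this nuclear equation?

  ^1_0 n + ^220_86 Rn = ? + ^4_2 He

Po-217

Conserve mass number: 1 + 220 = A + 4, so A = 217.
Conserve atomic number: 0 + 86 = Z + 2, so Z = 84.
Z = 84 is polonium, so the species is ^217_84 Po.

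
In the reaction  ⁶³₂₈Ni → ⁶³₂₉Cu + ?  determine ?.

Conserve mass number: 63 = 63 + A, so A = 0.
Conserve atomic number: 28 = 29 + Z, so Z = -1.
A = 0 and Z = -1 is ⁰₋₁e — a beta-minus particle.

beta-minus particle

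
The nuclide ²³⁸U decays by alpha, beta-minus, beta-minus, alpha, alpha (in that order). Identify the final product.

Ra-226

Start: (A, Z) = (238, 92).
After α: (234, 90).
After β⁻: (234, 91).
After β⁻: (234, 92).
After α: (230, 90).
After α: (226, 88).
Z = 88 is radium.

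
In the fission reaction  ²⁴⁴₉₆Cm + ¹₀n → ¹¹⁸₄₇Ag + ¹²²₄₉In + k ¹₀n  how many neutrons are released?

5

Conserve mass number: 245 = 118 + 122 + k, so k = 245 − 240 = 5.
Check atomic number: 96 = 47 + 49 + 0 = 96. ✓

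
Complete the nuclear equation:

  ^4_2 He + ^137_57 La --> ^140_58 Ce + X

Conserve mass number: 4 + 137 = 140 + A, so A = 1.
Conserve atomic number: 2 + 57 = 58 + Z, so Z = 1.
A = 1 and Z = 1 is ^1_1 H — a proton.

proton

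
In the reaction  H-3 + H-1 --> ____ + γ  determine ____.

Conserve mass number: 3 + 1 = A + 0, so A = 4.
Conserve atomic number: 1 + 1 = Z + 0, so Z = 2.
A = 4 and Z = 2 is He-4 — an alpha particle.

He-4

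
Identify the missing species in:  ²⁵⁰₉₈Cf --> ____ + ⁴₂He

Conserve mass number: 250 = A + 4, so A = 246.
Conserve atomic number: 98 = Z + 2, so Z = 96.
Z = 96 is curium, so the species is ²⁴⁶₉₆Cm.

Cm-246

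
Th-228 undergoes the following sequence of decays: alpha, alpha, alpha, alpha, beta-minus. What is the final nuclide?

Bi-212

Start: (A, Z) = (228, 90).
After α: (224, 88).
After α: (220, 86).
After α: (216, 84).
After α: (212, 82).
After β⁻: (212, 83).
Z = 83 is bismuth.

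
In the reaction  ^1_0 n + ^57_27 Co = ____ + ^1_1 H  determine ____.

Conserve mass number: 1 + 57 = A + 1, so A = 57.
Conserve atomic number: 0 + 27 = Z + 1, so Z = 26.
Z = 26 is iron, so the species is ^57_26 Fe.

Fe-57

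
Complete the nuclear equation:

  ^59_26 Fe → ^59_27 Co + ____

beta-minus particle

Conserve mass number: 59 = 59 + A, so A = 0.
Conserve atomic number: 26 = 27 + Z, so Z = -1.
A = 0 and Z = -1 is ^0_-1 e — a beta-minus particle.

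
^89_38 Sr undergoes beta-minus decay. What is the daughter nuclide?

Beta-minus decay: mass number changes by +0, atomic number by +1.
A: 89 = 89; Z: 38 + 1 = 39.
Z = 39 is yttrium, so the daughter is ^89_39 Y.

Y-89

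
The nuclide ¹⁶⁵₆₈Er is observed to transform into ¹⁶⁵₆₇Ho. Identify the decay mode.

beta-plus decay or electron capture

ΔA = 165 − 165 = 0; ΔZ = 67 − 68 = -1.
A is unchanged and Z drops by 1 — a proton has become a neutron (β⁺ emission or electron capture).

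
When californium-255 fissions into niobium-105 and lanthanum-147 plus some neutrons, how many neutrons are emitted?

Conserve mass number: 255 = 105 + 147 + k, so k = 255 − 252 = 3.
Check atomic number: 98 = 41 + 57 + 0 = 98. ✓

3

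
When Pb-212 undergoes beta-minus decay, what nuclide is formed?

Beta-minus decay: mass number changes by +0, atomic number by +1.
A: 212 = 212; Z: 82 + 1 = 83.
Z = 83 is bismuth, so the daughter is Bi-212.

Bi-212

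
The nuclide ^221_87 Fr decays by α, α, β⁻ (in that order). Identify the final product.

Po-213

Start: (A, Z) = (221, 87).
After α: (217, 85).
After α: (213, 83).
After β⁻: (213, 84).
Z = 84 is polonium.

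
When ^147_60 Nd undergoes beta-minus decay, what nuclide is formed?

Beta-minus decay: mass number changes by +0, atomic number by +1.
A: 147 = 147; Z: 60 + 1 = 61.
Z = 61 is promethium, so the daughter is ^147_61 Pm.

Pm-147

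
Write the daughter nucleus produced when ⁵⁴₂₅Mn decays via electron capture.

Electron capture: mass number changes by +0, atomic number by -1.
A: 54 = 54; Z: 25 − 1 = 24.
Z = 24 is chromium, so the daughter is ⁵⁴₂₄Cr.

Cr-54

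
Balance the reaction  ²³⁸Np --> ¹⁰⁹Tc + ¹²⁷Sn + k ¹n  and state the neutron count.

2

Conserve mass number: 238 = 109 + 127 + k, so k = 238 − 236 = 2.
Check atomic number: 93 = 43 + 50 + 0 = 93. ✓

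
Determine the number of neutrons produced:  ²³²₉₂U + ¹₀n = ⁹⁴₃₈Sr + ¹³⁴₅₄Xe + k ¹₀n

5

Conserve mass number: 233 = 94 + 134 + k, so k = 233 − 228 = 5.
Check atomic number: 92 = 38 + 54 + 0 = 92. ✓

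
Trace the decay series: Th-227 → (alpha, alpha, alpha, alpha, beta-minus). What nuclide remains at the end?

Bi-211

Start: (A, Z) = (227, 90).
After α: (223, 88).
After α: (219, 86).
After α: (215, 84).
After α: (211, 82).
After β⁻: (211, 83).
Z = 83 is bismuth.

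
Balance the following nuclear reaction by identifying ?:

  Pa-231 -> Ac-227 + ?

Conserve mass number: 231 = 227 + A, so A = 4.
Conserve atomic number: 91 = 89 + Z, so Z = 2.
A = 4 and Z = 2 is He-4 — an alpha particle.

alpha particle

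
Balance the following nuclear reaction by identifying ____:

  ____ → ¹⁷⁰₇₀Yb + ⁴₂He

Conserve mass number: A = 170 + 4, so A = 174.
Conserve atomic number: Z = 70 + 2, so Z = 72.
Z = 72 is hafnium, so the species is ¹⁷⁴₇₂Hf.

Hf-174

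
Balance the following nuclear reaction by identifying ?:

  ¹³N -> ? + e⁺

C-13

Conserve mass number: 13 = A + 0, so A = 13.
Conserve atomic number: 7 = Z + 1, so Z = 6.
Z = 6 is carbon, so the species is ¹³C.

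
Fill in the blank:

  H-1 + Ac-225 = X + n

Conserve mass number: 1 + 225 = A + 1, so A = 225.
Conserve atomic number: 1 + 89 = Z + 0, so Z = 90.
Z = 90 is thorium, so the species is Th-225.

Th-225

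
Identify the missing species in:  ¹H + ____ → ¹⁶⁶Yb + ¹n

Tm-166

Conserve mass number: 1 + A = 166 + 1, so A = 166.
Conserve atomic number: 1 + Z = 70 + 0, so Z = 69.
Z = 69 is thulium, so the species is ¹⁶⁶Tm.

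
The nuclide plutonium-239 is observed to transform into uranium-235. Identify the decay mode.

ΔA = 235 − 239 = -4; ΔZ = 92 − 94 = -2.
A drops by 4 and Z drops by 2 — the signature of alpha emission.

alpha decay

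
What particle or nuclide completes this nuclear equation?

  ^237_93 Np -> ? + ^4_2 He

Conserve mass number: 237 = A + 4, so A = 233.
Conserve atomic number: 93 = Z + 2, so Z = 91.
Z = 91 is protactinium, so the species is ^233_91 Pa.

Pa-233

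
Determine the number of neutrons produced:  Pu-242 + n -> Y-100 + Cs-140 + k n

Conserve mass number: 243 = 100 + 140 + k, so k = 243 − 240 = 3.
Check atomic number: 94 = 39 + 55 + 0 = 94. ✓

3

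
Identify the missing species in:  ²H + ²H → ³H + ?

proton

Conserve mass number: 2 + 2 = 3 + A, so A = 1.
Conserve atomic number: 1 + 1 = 1 + Z, so Z = 1.
A = 1 and Z = 1 is ¹H — a proton.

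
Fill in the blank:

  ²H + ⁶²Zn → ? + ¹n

Ga-63

Conserve mass number: 2 + 62 = A + 1, so A = 63.
Conserve atomic number: 1 + 30 = Z + 0, so Z = 31.
Z = 31 is gallium, so the species is ⁶³Ga.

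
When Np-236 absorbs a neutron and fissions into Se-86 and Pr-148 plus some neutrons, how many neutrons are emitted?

3

Conserve mass number: 237 = 86 + 148 + k, so k = 237 − 234 = 3.
Check atomic number: 93 = 34 + 59 + 0 = 93. ✓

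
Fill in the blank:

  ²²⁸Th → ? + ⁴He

Ra-224

Conserve mass number: 228 = A + 4, so A = 224.
Conserve atomic number: 90 = Z + 2, so Z = 88.
Z = 88 is radium, so the species is ²²⁴Ra.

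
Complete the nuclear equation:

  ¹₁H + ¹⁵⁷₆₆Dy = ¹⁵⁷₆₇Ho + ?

neutron

Conserve mass number: 1 + 157 = 157 + A, so A = 1.
Conserve atomic number: 1 + 66 = 67 + Z, so Z = 0.
A = 1 and Z = 0 is ¹₀n — a neutron.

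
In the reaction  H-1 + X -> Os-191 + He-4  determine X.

Conserve mass number: 1 + A = 191 + 4, so A = 194.
Conserve atomic number: 1 + Z = 76 + 2, so Z = 77.
Z = 77 is iridium, so the species is Ir-194.

Ir-194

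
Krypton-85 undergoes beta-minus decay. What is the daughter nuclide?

Rb-85

Beta-minus decay: mass number changes by +0, atomic number by +1.
A: 85 = 85; Z: 36 + 1 = 37.
Z = 37 is rubidium, so the daughter is rubidium-85.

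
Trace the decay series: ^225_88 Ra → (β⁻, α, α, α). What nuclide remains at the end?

Start: (A, Z) = (225, 88).
After β⁻: (225, 89).
After α: (221, 87).
After α: (217, 85).
After α: (213, 83).
Z = 83 is bismuth.

Bi-213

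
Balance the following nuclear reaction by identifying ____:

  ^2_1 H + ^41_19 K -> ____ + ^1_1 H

Conserve mass number: 2 + 41 = A + 1, so A = 42.
Conserve atomic number: 1 + 19 = Z + 1, so Z = 19.
Z = 19 is potassium, so the species is ^42_19 K.

K-42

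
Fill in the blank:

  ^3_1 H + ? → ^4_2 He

proton

Conserve mass number: 3 + A = 4, so A = 1.
Conserve atomic number: 1 + Z = 2, so Z = 1.
A = 1 and Z = 1 is ^1_1 H — a proton.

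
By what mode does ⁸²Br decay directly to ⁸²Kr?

beta-minus decay

ΔA = 82 − 82 = 0; ΔZ = 36 − 35 = +1.
A is unchanged and Z rises by 1 — a neutron has become a proton (β⁻ decay).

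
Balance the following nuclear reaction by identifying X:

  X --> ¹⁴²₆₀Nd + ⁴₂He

Conserve mass number: A = 142 + 4, so A = 146.
Conserve atomic number: Z = 60 + 2, so Z = 62.
Z = 62 is samarium, so the species is ¹⁴⁶₆₂Sm.

Sm-146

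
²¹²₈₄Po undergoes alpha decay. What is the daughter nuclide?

Alpha decay: mass number changes by -4, atomic number by -2.
A: 212 − 4 = 208; Z: 84 − 2 = 82.
Z = 82 is lead, so the daughter is ²⁰⁸₈₂Pb.

Pb-208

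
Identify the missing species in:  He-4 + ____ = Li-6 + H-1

Conserve mass number: 4 + A = 6 + 1, so A = 3.
Conserve atomic number: 2 + Z = 3 + 1, so Z = 2.
Z = 2 is helium, so the species is He-3.

He-3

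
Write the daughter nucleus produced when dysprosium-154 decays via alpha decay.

Alpha decay: mass number changes by -4, atomic number by -2.
A: 154 − 4 = 150; Z: 66 − 2 = 64.
Z = 64 is gadolinium, so the daughter is gadolinium-150.

Gd-150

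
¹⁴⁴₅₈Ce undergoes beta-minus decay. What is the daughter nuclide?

Beta-minus decay: mass number changes by +0, atomic number by +1.
A: 144 = 144; Z: 58 + 1 = 59.
Z = 59 is praseodymium, so the daughter is ¹⁴⁴₅₉Pr.

Pr-144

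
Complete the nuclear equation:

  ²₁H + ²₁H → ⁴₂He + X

Conserve mass number: 2 + 2 = 4 + A, so A = 0.
Conserve atomic number: 1 + 1 = 2 + Z, so Z = 0.
A = 0 and Z = 0 is ⁰₀γ — a gamma ray.

gamma ray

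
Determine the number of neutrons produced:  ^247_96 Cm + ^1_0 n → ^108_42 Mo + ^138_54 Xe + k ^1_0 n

Conserve mass number: 248 = 108 + 138 + k, so k = 248 − 246 = 2.
Check atomic number: 96 = 42 + 54 + 0 = 96. ✓

2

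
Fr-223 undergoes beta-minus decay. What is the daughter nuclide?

Ra-223

Beta-minus decay: mass number changes by +0, atomic number by +1.
A: 223 = 223; Z: 87 + 1 = 88.
Z = 88 is radium, so the daughter is Ra-223.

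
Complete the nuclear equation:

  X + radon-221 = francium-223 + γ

deuteron

Conserve mass number: A + 221 = 223 + 0, so A = 2.
Conserve atomic number: Z + 86 = 87 + 0, so Z = 1.
A = 2 and Z = 1 is hydrogen-2 — a deuteron.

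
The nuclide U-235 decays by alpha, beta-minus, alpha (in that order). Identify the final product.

Start: (A, Z) = (235, 92).
After α: (231, 90).
After β⁻: (231, 91).
After α: (227, 89).
Z = 89 is actinium.

Ac-227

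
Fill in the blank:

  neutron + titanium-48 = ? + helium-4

Conserve mass number: 1 + 48 = A + 4, so A = 45.
Conserve atomic number: 0 + 22 = Z + 2, so Z = 20.
Z = 20 is calcium, so the species is calcium-45.

Ca-45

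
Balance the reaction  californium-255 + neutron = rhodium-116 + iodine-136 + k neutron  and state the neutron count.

Conserve mass number: 256 = 116 + 136 + k, so k = 256 − 252 = 4.
Check atomic number: 98 = 45 + 53 + 0 = 98. ✓

4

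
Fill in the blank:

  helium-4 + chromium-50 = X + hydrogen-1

Conserve mass number: 4 + 50 = A + 1, so A = 53.
Conserve atomic number: 2 + 24 = Z + 1, so Z = 25.
Z = 25 is manganese, so the species is manganese-53.

Mn-53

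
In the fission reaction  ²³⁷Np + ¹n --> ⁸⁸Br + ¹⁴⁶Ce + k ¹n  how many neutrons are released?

Conserve mass number: 238 = 88 + 146 + k, so k = 238 − 234 = 4.
Check atomic number: 93 = 35 + 58 + 0 = 93. ✓

4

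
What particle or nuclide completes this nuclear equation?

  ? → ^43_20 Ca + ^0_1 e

Conserve mass number: A = 43 + 0, so A = 43.
Conserve atomic number: Z = 20 + 1, so Z = 21.
Z = 21 is scandium, so the species is ^43_21 Sc.

Sc-43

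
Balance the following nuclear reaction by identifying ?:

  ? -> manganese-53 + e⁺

Conserve mass number: A = 53 + 0, so A = 53.
Conserve atomic number: Z = 25 + 1, so Z = 26.
Z = 26 is iron, so the species is iron-53.

Fe-53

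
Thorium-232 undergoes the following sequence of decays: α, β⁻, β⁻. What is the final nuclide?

Th-228

Start: (A, Z) = (232, 90).
After α: (228, 88).
After β⁻: (228, 89).
After β⁻: (228, 90).
Z = 90 is thorium.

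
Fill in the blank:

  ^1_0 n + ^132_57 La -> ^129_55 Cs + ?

alpha particle

Conserve mass number: 1 + 132 = 129 + A, so A = 4.
Conserve atomic number: 0 + 57 = 55 + Z, so Z = 2.
A = 4 and Z = 2 is ^4_2 He — an alpha particle.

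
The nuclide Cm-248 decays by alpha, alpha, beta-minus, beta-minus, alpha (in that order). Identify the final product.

U-236

Start: (A, Z) = (248, 96).
After α: (244, 94).
After α: (240, 92).
After β⁻: (240, 93).
After β⁻: (240, 94).
After α: (236, 92).
Z = 92 is uranium.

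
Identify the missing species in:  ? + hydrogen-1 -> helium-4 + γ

triton

Conserve mass number: A + 1 = 4 + 0, so A = 3.
Conserve atomic number: Z + 1 = 2 + 0, so Z = 1.
A = 3 and Z = 1 is hydrogen-3 — a triton.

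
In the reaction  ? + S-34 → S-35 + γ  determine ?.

Conserve mass number: A + 34 = 35 + 0, so A = 1.
Conserve atomic number: Z + 16 = 16 + 0, so Z = 0.
A = 1 and Z = 0 is n — a neutron.

neutron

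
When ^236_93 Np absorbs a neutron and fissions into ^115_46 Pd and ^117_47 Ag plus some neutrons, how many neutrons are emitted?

Conserve mass number: 237 = 115 + 117 + k, so k = 237 − 232 = 5.
Check atomic number: 93 = 46 + 47 + 0 = 93. ✓

5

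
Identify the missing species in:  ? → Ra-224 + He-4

Th-228

Conserve mass number: A = 224 + 4, so A = 228.
Conserve atomic number: Z = 88 + 2, so Z = 90.
Z = 90 is thorium, so the species is Th-228.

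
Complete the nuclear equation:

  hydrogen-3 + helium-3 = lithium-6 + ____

gamma ray

Conserve mass number: 3 + 3 = 6 + A, so A = 0.
Conserve atomic number: 1 + 2 = 3 + Z, so Z = 0.
A = 0 and Z = 0 is γ — a gamma ray.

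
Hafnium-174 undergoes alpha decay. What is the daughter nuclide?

Alpha decay: mass number changes by -4, atomic number by -2.
A: 174 − 4 = 170; Z: 72 − 2 = 70.
Z = 70 is ytterbium, so the daughter is ytterbium-170.

Yb-170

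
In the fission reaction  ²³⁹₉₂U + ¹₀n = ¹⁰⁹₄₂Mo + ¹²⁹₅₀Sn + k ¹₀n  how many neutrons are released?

Conserve mass number: 240 = 109 + 129 + k, so k = 240 − 238 = 2.
Check atomic number: 92 = 42 + 50 + 0 = 92. ✓

2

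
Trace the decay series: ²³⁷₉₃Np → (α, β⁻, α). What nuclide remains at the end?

Th-229

Start: (A, Z) = (237, 93).
After α: (233, 91).
After β⁻: (233, 92).
After α: (229, 90).
Z = 90 is thorium.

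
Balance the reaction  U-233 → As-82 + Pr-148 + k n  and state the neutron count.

Conserve mass number: 233 = 82 + 148 + k, so k = 233 − 230 = 3.
Check atomic number: 92 = 33 + 59 + 0 = 92. ✓

3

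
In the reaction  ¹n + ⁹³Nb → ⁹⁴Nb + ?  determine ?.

Conserve mass number: 1 + 93 = 94 + A, so A = 0.
Conserve atomic number: 0 + 41 = 41 + Z, so Z = 0.
A = 0 and Z = 0 is γ — a gamma ray.

gamma ray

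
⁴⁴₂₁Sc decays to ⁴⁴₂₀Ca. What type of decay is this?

ΔA = 44 − 44 = 0; ΔZ = 20 − 21 = -1.
A is unchanged and Z drops by 1 — a proton has become a neutron (β⁺ emission or electron capture).

beta-plus decay or electron capture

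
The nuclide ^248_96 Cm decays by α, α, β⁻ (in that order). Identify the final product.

Np-240

Start: (A, Z) = (248, 96).
After α: (244, 94).
After α: (240, 92).
After β⁻: (240, 93).
Z = 93 is neptunium.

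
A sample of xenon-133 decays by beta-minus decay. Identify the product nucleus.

Beta-minus decay: mass number changes by +0, atomic number by +1.
A: 133 = 133; Z: 54 + 1 = 55.
Z = 55 is caesium, so the daughter is caesium-133.

Cs-133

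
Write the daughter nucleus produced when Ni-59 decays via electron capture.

Co-59

Electron capture: mass number changes by +0, atomic number by -1.
A: 59 = 59; Z: 28 − 1 = 27.
Z = 27 is cobalt, so the daughter is Co-59.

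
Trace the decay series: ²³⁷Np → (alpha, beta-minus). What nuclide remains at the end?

U-233

Start: (A, Z) = (237, 93).
After α: (233, 91).
After β⁻: (233, 92).
Z = 92 is uranium.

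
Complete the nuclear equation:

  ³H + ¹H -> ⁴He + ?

Conserve mass number: 3 + 1 = 4 + A, so A = 0.
Conserve atomic number: 1 + 1 = 2 + Z, so Z = 0.
A = 0 and Z = 0 is γ — a gamma ray.

gamma ray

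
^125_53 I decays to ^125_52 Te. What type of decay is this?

ΔA = 125 − 125 = 0; ΔZ = 52 − 53 = -1.
A is unchanged and Z drops by 1 — a proton has become a neutron (β⁺ emission or electron capture).

beta-plus decay or electron capture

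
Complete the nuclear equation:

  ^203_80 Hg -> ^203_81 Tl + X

beta-minus particle

Conserve mass number: 203 = 203 + A, so A = 0.
Conserve atomic number: 80 = 81 + Z, so Z = -1.
A = 0 and Z = -1 is ^0_-1 e — a beta-minus particle.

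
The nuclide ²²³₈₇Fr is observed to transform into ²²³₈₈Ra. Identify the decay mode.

ΔA = 223 − 223 = 0; ΔZ = 88 − 87 = +1.
A is unchanged and Z rises by 1 — a neutron has become a proton (β⁻ decay).

beta-minus decay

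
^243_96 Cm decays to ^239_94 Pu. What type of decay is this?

alpha decay

ΔA = 239 − 243 = -4; ΔZ = 94 − 96 = -2.
A drops by 4 and Z drops by 2 — the signature of alpha emission.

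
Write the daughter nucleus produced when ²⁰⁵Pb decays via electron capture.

Electron capture: mass number changes by +0, atomic number by -1.
A: 205 = 205; Z: 82 − 1 = 81.
Z = 81 is thallium, so the daughter is ²⁰⁵Tl.

Tl-205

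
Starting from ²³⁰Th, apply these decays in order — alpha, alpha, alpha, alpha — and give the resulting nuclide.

Start: (A, Z) = (230, 90).
After α: (226, 88).
After α: (222, 86).
After α: (218, 84).
After α: (214, 82).
Z = 82 is lead.

Pb-214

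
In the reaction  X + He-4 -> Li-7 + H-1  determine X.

alpha particle

Conserve mass number: A + 4 = 7 + 1, so A = 4.
Conserve atomic number: Z + 2 = 3 + 1, so Z = 2.
A = 4 and Z = 2 is He-4 — an alpha particle.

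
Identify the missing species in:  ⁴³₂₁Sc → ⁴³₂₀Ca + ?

positron

Conserve mass number: 43 = 43 + A, so A = 0.
Conserve atomic number: 21 = 20 + Z, so Z = 1.
A = 0 and Z = 1 is ⁰₁e — a positron.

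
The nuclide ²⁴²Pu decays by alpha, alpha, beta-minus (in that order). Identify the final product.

Pa-234

Start: (A, Z) = (242, 94).
After α: (238, 92).
After α: (234, 90).
After β⁻: (234, 91).
Z = 91 is protactinium.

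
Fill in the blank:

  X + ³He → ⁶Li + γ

Conserve mass number: A + 3 = 6 + 0, so A = 3.
Conserve atomic number: Z + 2 = 3 + 0, so Z = 1.
A = 3 and Z = 1 is ³H — a triton.

triton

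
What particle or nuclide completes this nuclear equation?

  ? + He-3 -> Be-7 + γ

Conserve mass number: A + 3 = 7 + 0, so A = 4.
Conserve atomic number: Z + 2 = 4 + 0, so Z = 2.
A = 4 and Z = 2 is He-4 — an alpha particle.

alpha particle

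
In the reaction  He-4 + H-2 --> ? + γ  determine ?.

Li-6

Conserve mass number: 4 + 2 = A + 0, so A = 6.
Conserve atomic number: 2 + 1 = Z + 0, so Z = 3.
Z = 3 is lithium, so the species is Li-6.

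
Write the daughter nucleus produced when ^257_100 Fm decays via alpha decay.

Alpha decay: mass number changes by -4, atomic number by -2.
A: 257 − 4 = 253; Z: 100 − 2 = 98.
Z = 98 is californium, so the daughter is ^253_98 Cf.

Cf-253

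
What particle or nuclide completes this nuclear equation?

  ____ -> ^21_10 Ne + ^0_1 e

Na-21

Conserve mass number: A = 21 + 0, so A = 21.
Conserve atomic number: Z = 10 + 1, so Z = 11.
Z = 11 is sodium, so the species is ^21_11 Na.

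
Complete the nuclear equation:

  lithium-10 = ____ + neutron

Li-9

Conserve mass number: 10 = A + 1, so A = 9.
Conserve atomic number: 3 = Z + 0, so Z = 3.
Z = 3 is lithium, so the species is lithium-9.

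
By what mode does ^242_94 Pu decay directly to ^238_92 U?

ΔA = 238 − 242 = -4; ΔZ = 92 − 94 = -2.
A drops by 4 and Z drops by 2 — the signature of alpha emission.

alpha decay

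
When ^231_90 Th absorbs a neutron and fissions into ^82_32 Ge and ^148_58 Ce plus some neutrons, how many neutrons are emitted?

Conserve mass number: 232 = 82 + 148 + k, so k = 232 − 230 = 2.
Check atomic number: 90 = 32 + 58 + 0 = 90. ✓

2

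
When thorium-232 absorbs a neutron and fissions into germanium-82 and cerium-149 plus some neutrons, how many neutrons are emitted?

2

Conserve mass number: 233 = 82 + 149 + k, so k = 233 − 231 = 2.
Check atomic number: 90 = 32 + 58 + 0 = 90. ✓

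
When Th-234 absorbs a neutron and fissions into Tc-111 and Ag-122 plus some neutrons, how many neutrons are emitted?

Conserve mass number: 235 = 111 + 122 + k, so k = 235 − 233 = 2.
Check atomic number: 90 = 43 + 47 + 0 = 90. ✓

2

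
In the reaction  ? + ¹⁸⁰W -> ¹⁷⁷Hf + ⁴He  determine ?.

Conserve mass number: A + 180 = 177 + 4, so A = 1.
Conserve atomic number: Z + 74 = 72 + 2, so Z = 0.
A = 1 and Z = 0 is ¹n — a neutron.

neutron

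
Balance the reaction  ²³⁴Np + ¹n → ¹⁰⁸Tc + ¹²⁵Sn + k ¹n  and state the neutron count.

2

Conserve mass number: 235 = 108 + 125 + k, so k = 235 − 233 = 2.
Check atomic number: 93 = 43 + 50 + 0 = 93. ✓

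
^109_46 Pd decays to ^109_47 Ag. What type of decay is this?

beta-minus decay

ΔA = 109 − 109 = 0; ΔZ = 47 − 46 = +1.
A is unchanged and Z rises by 1 — a neutron has become a proton (β⁻ decay).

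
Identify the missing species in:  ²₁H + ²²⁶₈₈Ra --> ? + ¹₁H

Conserve mass number: 2 + 226 = A + 1, so A = 227.
Conserve atomic number: 1 + 88 = Z + 1, so Z = 88.
Z = 88 is radium, so the species is ²²⁷₈₈Ra.

Ra-227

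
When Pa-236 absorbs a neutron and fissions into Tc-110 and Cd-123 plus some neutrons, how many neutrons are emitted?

Conserve mass number: 237 = 110 + 123 + k, so k = 237 − 233 = 4.
Check atomic number: 91 = 43 + 48 + 0 = 91. ✓

4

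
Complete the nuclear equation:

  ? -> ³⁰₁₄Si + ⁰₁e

P-30

Conserve mass number: A = 30 + 0, so A = 30.
Conserve atomic number: Z = 14 + 1, so Z = 15.
Z = 15 is phosphorus, so the species is ³⁰₁₅P.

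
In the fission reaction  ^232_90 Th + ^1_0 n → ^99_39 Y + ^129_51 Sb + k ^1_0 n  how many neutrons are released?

5

Conserve mass number: 233 = 99 + 129 + k, so k = 233 − 228 = 5.
Check atomic number: 90 = 39 + 51 + 0 = 90. ✓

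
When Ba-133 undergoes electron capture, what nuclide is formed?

Cs-133

Electron capture: mass number changes by +0, atomic number by -1.
A: 133 = 133; Z: 56 − 1 = 55.
Z = 55 is caesium, so the daughter is Cs-133.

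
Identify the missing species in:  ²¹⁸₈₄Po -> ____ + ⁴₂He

Conserve mass number: 218 = A + 4, so A = 214.
Conserve atomic number: 84 = Z + 2, so Z = 82.
Z = 82 is lead, so the species is ²¹⁴₈₂Pb.

Pb-214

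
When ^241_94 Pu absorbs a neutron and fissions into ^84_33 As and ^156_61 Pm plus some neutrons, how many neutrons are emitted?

Conserve mass number: 242 = 84 + 156 + k, so k = 242 − 240 = 2.
Check atomic number: 94 = 33 + 61 + 0 = 94. ✓

2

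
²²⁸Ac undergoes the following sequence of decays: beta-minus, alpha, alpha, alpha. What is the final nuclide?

Start: (A, Z) = (228, 89).
After β⁻: (228, 90).
After α: (224, 88).
After α: (220, 86).
After α: (216, 84).
Z = 84 is polonium.

Po-216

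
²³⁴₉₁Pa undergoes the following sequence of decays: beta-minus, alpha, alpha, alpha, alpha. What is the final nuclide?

Start: (A, Z) = (234, 91).
After β⁻: (234, 92).
After α: (230, 90).
After α: (226, 88).
After α: (222, 86).
After α: (218, 84).
Z = 84 is polonium.

Po-218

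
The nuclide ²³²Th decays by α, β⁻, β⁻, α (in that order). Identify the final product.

Start: (A, Z) = (232, 90).
After α: (228, 88).
After β⁻: (228, 89).
After β⁻: (228, 90).
After α: (224, 88).
Z = 88 is radium.

Ra-224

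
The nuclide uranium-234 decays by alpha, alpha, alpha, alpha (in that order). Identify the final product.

Po-218

Start: (A, Z) = (234, 92).
After α: (230, 90).
After α: (226, 88).
After α: (222, 86).
After α: (218, 84).
Z = 84 is polonium.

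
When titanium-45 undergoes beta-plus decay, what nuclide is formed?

Sc-45

Beta-plus decay: mass number changes by +0, atomic number by -1.
A: 45 = 45; Z: 22 − 1 = 21.
Z = 21 is scandium, so the daughter is scandium-45.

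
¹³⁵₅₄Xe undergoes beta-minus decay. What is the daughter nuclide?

Beta-minus decay: mass number changes by +0, atomic number by +1.
A: 135 = 135; Z: 54 + 1 = 55.
Z = 55 is caesium, so the daughter is ¹³⁵₅₅Cs.

Cs-135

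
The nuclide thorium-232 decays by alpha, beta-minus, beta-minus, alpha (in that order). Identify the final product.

Start: (A, Z) = (232, 90).
After α: (228, 88).
After β⁻: (228, 89).
After β⁻: (228, 90).
After α: (224, 88).
Z = 88 is radium.

Ra-224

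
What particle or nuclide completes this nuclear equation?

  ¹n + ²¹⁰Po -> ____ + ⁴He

Pb-207

Conserve mass number: 1 + 210 = A + 4, so A = 207.
Conserve atomic number: 0 + 84 = Z + 2, so Z = 82.
Z = 82 is lead, so the species is ²⁰⁷Pb.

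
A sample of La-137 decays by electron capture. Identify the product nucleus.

Ba-137

Electron capture: mass number changes by +0, atomic number by -1.
A: 137 = 137; Z: 57 − 1 = 56.
Z = 56 is barium, so the daughter is Ba-137.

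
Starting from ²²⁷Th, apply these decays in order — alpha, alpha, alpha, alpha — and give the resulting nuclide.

Start: (A, Z) = (227, 90).
After α: (223, 88).
After α: (219, 86).
After α: (215, 84).
After α: (211, 82).
Z = 82 is lead.

Pb-211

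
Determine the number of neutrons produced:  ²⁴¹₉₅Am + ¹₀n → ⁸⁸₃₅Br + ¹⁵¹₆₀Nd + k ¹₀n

Conserve mass number: 242 = 88 + 151 + k, so k = 242 − 239 = 3.
Check atomic number: 95 = 35 + 60 + 0 = 95. ✓

3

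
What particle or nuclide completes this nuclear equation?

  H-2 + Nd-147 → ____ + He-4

Pr-145

Conserve mass number: 2 + 147 = A + 4, so A = 145.
Conserve atomic number: 1 + 60 = Z + 2, so Z = 59.
Z = 59 is praseodymium, so the species is Pr-145.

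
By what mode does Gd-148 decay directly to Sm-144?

ΔA = 144 − 148 = -4; ΔZ = 62 − 64 = -2.
A drops by 4 and Z drops by 2 — the signature of alpha emission.

alpha decay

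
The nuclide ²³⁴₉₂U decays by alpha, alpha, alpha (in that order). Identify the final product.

Start: (A, Z) = (234, 92).
After α: (230, 90).
After α: (226, 88).
After α: (222, 86).
Z = 86 is radon.

Rn-222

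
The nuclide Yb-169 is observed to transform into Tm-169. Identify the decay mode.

beta-plus decay or electron capture

ΔA = 169 − 169 = 0; ΔZ = 69 − 70 = -1.
A is unchanged and Z drops by 1 — a proton has become a neutron (β⁺ emission or electron capture).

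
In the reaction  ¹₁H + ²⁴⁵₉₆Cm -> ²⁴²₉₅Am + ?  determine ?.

Conserve mass number: 1 + 245 = 242 + A, so A = 4.
Conserve atomic number: 1 + 96 = 95 + Z, so Z = 2.
A = 4 and Z = 2 is ⁴₂He — an alpha particle.

alpha particle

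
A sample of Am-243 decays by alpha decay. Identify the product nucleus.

Alpha decay: mass number changes by -4, atomic number by -2.
A: 243 − 4 = 239; Z: 95 − 2 = 93.
Z = 93 is neptunium, so the daughter is Np-239.

Np-239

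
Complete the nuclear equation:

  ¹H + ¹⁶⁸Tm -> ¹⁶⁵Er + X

Conserve mass number: 1 + 168 = 165 + A, so A = 4.
Conserve atomic number: 1 + 69 = 68 + Z, so Z = 2.
A = 4 and Z = 2 is ⁴He — an alpha particle.

alpha particle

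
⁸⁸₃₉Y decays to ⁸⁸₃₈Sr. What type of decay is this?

ΔA = 88 − 88 = 0; ΔZ = 38 − 39 = -1.
A is unchanged and Z drops by 1 — a proton has become a neutron (β⁺ emission or electron capture).

beta-plus decay or electron capture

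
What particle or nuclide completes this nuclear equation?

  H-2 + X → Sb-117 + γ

Sn-115

Conserve mass number: 2 + A = 117 + 0, so A = 115.
Conserve atomic number: 1 + Z = 51 + 0, so Z = 50.
Z = 50 is tin, so the species is Sn-115.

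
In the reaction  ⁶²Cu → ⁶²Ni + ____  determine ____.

positron

Conserve mass number: 62 = 62 + A, so A = 0.
Conserve atomic number: 29 = 28 + Z, so Z = 1.
A = 0 and Z = 1 is e⁺ — a positron.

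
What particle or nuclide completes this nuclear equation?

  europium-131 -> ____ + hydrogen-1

Conserve mass number: 131 = A + 1, so A = 130.
Conserve atomic number: 63 = Z + 1, so Z = 62.
Z = 62 is samarium, so the species is samarium-130.

Sm-130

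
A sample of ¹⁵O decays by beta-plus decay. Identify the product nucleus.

N-15

Beta-plus decay: mass number changes by +0, atomic number by -1.
A: 15 = 15; Z: 8 − 1 = 7.
Z = 7 is nitrogen, so the daughter is ¹⁵N.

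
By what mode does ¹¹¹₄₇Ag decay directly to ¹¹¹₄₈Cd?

ΔA = 111 − 111 = 0; ΔZ = 48 − 47 = +1.
A is unchanged and Z rises by 1 — a neutron has become a proton (β⁻ decay).

beta-minus decay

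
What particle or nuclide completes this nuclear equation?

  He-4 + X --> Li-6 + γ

deuteron

Conserve mass number: 4 + A = 6 + 0, so A = 2.
Conserve atomic number: 2 + Z = 3 + 0, so Z = 1.
A = 2 and Z = 1 is H-2 — a deuteron.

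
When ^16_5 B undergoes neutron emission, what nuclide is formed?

Neutron emission: mass number changes by -1, atomic number by +0.
A: 16 − 1 = 15; Z: 5 = 5.
Z = 5 is boron, so the daughter is ^15_5 B.

B-15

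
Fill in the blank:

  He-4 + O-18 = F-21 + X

proton

Conserve mass number: 4 + 18 = 21 + A, so A = 1.
Conserve atomic number: 2 + 8 = 9 + Z, so Z = 1.
A = 1 and Z = 1 is H-1 — a proton.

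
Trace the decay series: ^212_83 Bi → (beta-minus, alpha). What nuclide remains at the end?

Start: (A, Z) = (212, 83).
After β⁻: (212, 84).
After α: (208, 82).
Z = 82 is lead.

Pb-208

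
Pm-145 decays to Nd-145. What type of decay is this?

beta-plus decay or electron capture

ΔA = 145 − 145 = 0; ΔZ = 60 − 61 = -1.
A is unchanged and Z drops by 1 — a proton has become a neutron (β⁺ emission or electron capture).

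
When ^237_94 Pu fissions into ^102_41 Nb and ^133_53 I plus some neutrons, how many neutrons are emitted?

2

Conserve mass number: 237 = 102 + 133 + k, so k = 237 − 235 = 2.
Check atomic number: 94 = 41 + 53 + 0 = 94. ✓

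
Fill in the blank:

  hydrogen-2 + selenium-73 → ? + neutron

Conserve mass number: 2 + 73 = A + 1, so A = 74.
Conserve atomic number: 1 + 34 = Z + 0, so Z = 35.
Z = 35 is bromine, so the species is bromine-74.

Br-74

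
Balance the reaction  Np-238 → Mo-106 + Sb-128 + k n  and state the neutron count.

4

Conserve mass number: 238 = 106 + 128 + k, so k = 238 − 234 = 4.
Check atomic number: 93 = 42 + 51 + 0 = 93. ✓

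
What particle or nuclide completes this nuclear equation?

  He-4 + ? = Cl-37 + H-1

S-34

Conserve mass number: 4 + A = 37 + 1, so A = 34.
Conserve atomic number: 2 + Z = 17 + 1, so Z = 16.
Z = 16 is sulfur, so the species is S-34.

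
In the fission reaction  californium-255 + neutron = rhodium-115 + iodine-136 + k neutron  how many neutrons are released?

Conserve mass number: 256 = 115 + 136 + k, so k = 256 − 251 = 5.
Check atomic number: 98 = 45 + 53 + 0 = 98. ✓

5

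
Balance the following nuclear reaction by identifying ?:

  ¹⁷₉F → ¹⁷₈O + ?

positron

Conserve mass number: 17 = 17 + A, so A = 0.
Conserve atomic number: 9 = 8 + Z, so Z = 1.
A = 0 and Z = 1 is ⁰₁e — a positron.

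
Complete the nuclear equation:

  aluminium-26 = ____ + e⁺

Mg-26

Conserve mass number: 26 = A + 0, so A = 26.
Conserve atomic number: 13 = Z + 1, so Z = 12.
Z = 12 is magnesium, so the species is magnesium-26.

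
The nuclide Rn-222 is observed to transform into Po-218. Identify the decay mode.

ΔA = 218 − 222 = -4; ΔZ = 84 − 86 = -2.
A drops by 4 and Z drops by 2 — the signature of alpha emission.

alpha decay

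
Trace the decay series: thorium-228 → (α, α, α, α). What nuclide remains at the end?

Pb-212

Start: (A, Z) = (228, 90).
After α: (224, 88).
After α: (220, 86).
After α: (216, 84).
After α: (212, 82).
Z = 82 is lead.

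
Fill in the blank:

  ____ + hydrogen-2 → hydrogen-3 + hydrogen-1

deuteron

Conserve mass number: A + 2 = 3 + 1, so A = 2.
Conserve atomic number: Z + 1 = 1 + 1, so Z = 1.
A = 2 and Z = 1 is hydrogen-2 — a deuteron.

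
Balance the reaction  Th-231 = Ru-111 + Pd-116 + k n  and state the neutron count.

4

Conserve mass number: 231 = 111 + 116 + k, so k = 231 − 227 = 4.
Check atomic number: 90 = 44 + 46 + 0 = 90. ✓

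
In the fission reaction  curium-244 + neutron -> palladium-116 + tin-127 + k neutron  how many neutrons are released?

Conserve mass number: 245 = 116 + 127 + k, so k = 245 − 243 = 2.
Check atomic number: 96 = 46 + 50 + 0 = 96. ✓

2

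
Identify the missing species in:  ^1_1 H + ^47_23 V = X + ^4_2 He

Conserve mass number: 1 + 47 = A + 4, so A = 44.
Conserve atomic number: 1 + 23 = Z + 2, so Z = 22.
Z = 22 is titanium, so the species is ^44_22 Ti.

Ti-44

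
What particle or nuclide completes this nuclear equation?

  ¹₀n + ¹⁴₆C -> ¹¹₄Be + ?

alpha particle

Conserve mass number: 1 + 14 = 11 + A, so A = 4.
Conserve atomic number: 0 + 6 = 4 + Z, so Z = 2.
A = 4 and Z = 2 is ⁴₂He — an alpha particle.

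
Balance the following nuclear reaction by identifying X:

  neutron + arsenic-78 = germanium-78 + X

Conserve mass number: 1 + 78 = 78 + A, so A = 1.
Conserve atomic number: 0 + 33 = 32 + Z, so Z = 1.
A = 1 and Z = 1 is hydrogen-1 — a proton.

proton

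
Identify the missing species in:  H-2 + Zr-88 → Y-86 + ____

Conserve mass number: 2 + 88 = 86 + A, so A = 4.
Conserve atomic number: 1 + 40 = 39 + Z, so Z = 2.
A = 4 and Z = 2 is He-4 — an alpha particle.

alpha particle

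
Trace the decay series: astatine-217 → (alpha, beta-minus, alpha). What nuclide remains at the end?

Start: (A, Z) = (217, 85).
After α: (213, 83).
After β⁻: (213, 84).
After α: (209, 82).
Z = 82 is lead.

Pb-209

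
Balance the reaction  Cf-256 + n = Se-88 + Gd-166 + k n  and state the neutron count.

3

Conserve mass number: 257 = 88 + 166 + k, so k = 257 − 254 = 3.
Check atomic number: 98 = 34 + 64 + 0 = 98. ✓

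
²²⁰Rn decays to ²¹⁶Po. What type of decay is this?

ΔA = 216 − 220 = -4; ΔZ = 84 − 86 = -2.
A drops by 4 and Z drops by 2 — the signature of alpha emission.

alpha decay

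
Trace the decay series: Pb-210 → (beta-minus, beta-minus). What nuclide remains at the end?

Po-210

Start: (A, Z) = (210, 82).
After β⁻: (210, 83).
After β⁻: (210, 84).
Z = 84 is polonium.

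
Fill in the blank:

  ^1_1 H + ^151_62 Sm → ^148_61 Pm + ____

alpha particle

Conserve mass number: 1 + 151 = 148 + A, so A = 4.
Conserve atomic number: 1 + 62 = 61 + Z, so Z = 2.
A = 4 and Z = 2 is ^4_2 He — an alpha particle.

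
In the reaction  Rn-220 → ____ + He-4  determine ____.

Po-216

Conserve mass number: 220 = A + 4, so A = 216.
Conserve atomic number: 86 = Z + 2, so Z = 84.
Z = 84 is polonium, so the species is Po-216.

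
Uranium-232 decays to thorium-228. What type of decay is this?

alpha decay

ΔA = 228 − 232 = -4; ΔZ = 90 − 92 = -2.
A drops by 4 and Z drops by 2 — the signature of alpha emission.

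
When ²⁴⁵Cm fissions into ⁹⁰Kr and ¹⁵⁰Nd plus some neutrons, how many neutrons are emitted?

Conserve mass number: 245 = 90 + 150 + k, so k = 245 − 240 = 5.
Check atomic number: 96 = 36 + 60 + 0 = 96. ✓

5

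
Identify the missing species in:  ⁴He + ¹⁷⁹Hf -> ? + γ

Conserve mass number: 4 + 179 = A + 0, so A = 183.
Conserve atomic number: 2 + 72 = Z + 0, so Z = 74.
Z = 74 is tungsten, so the species is ¹⁸³W.

W-183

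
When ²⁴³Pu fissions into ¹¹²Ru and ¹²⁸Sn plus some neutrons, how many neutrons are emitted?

3

Conserve mass number: 243 = 112 + 128 + k, so k = 243 − 240 = 3.
Check atomic number: 94 = 44 + 50 + 0 = 94. ✓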